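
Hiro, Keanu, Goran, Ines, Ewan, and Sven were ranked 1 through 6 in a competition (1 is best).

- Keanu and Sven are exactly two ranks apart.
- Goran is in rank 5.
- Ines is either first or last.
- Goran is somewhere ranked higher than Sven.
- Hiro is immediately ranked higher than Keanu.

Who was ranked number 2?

With clues 1–2, Goran is ruled out for rank 2.
With clues 1–3, Ines is ruled out for rank 2.
With clues 1–4, Keanu and Sven are ruled out for rank 2.
With clues 1–5, Hiro is ruled out for rank 2.
So rank 2 is Ewan.

Ewan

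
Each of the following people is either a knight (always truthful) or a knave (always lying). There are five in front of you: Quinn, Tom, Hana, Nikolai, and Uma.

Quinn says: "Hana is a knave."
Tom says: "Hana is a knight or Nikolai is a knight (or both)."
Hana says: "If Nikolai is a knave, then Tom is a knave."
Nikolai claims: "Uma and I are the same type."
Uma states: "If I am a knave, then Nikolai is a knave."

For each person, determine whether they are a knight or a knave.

Quinn: knave, Tom: knight, Hana: knight, Nikolai: knight, Uma: knight

Consider Quinn. Suppose Quinn is a knight.
Then no assignment of the remaining roles makes every statement match its speaker's type — contradiction.
So Quinn is a knave.
Consider Tom. Suppose Tom is a knave.
Then no assignment of the remaining roles makes every statement match its speaker's type — contradiction.
So Tom is a knight.
Consider Hana. Suppose Hana is a knave.
Then Quinn's statement comes out true, contradicting Quinn being a knave.
So Hana is a knight.
Consider Nikolai. Suppose Nikolai is a knave.
Then Hana's statement comes out false, contradicting Hana being a knight.
So Nikolai is a knight.
Consider Uma. Suppose Uma is a knave.
Then Nikolai's statement comes out false, contradicting Nikolai being a knight.
So Uma is a knight.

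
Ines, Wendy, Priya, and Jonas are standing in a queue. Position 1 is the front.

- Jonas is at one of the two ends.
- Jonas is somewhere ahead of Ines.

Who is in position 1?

Jonas

With clues 1–2, Ines, Priya, and Wendy are ruled out for position 1.
So position 1 is Jonas.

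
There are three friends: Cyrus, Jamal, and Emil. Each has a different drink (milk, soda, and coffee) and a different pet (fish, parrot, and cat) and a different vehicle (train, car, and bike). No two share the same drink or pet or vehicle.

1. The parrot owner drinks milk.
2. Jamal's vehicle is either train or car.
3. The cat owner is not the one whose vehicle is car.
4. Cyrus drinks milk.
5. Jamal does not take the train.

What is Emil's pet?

cat

With clues 1–4, parrot is impossible for Emil's pet.
With clues 1–5, fish is impossible for Emil's pet.
That leaves cat.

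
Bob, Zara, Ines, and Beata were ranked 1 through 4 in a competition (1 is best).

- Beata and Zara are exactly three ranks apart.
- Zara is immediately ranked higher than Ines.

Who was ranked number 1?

With clue 1, Bob and Ines are ruled out for rank 1.
With clues 1–2, Beata is ruled out for rank 1.
So rank 1 is Zara.

Zara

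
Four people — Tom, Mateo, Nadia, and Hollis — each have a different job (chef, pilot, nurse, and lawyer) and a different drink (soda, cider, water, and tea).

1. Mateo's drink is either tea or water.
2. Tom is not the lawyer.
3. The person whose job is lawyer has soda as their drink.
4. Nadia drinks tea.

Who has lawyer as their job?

Hollis

With clues 1–2, Tom is impossible for the one with job lawyer.
With clues 1–3, Mateo is impossible for the one with job lawyer.
With clues 1–4, Nadia is impossible for the one with job lawyer.
That leaves Hollis.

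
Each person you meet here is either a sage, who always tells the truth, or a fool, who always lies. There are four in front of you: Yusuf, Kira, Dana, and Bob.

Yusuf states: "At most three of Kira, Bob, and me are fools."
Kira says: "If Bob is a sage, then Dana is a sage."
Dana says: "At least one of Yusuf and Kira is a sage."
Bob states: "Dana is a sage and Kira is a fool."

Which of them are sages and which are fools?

Yusuf: sage, Kira: sage, Dana: sage, Bob: fool

Regardless of anyone's role, Yusuf's statement is true, so Yusuf is a sage.
With that fixed, Dana's statement is true, so Dana is a sage.
With that fixed, Kira's statement is true, so Kira is a sage.
With that fixed, Bob's statement is false, so Bob is a fool.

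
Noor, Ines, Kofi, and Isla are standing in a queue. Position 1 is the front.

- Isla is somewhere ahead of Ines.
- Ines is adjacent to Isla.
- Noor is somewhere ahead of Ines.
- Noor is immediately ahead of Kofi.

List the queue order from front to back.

Noor, Kofi, Isla, Ines

From clue 1: Ines is in {2,3,4}.
From clues 1–3: Noor is in {1,2}.
From clues 1–4: Noor → position 1, Kofi → position 2, Isla → position 3, Ines → position 4.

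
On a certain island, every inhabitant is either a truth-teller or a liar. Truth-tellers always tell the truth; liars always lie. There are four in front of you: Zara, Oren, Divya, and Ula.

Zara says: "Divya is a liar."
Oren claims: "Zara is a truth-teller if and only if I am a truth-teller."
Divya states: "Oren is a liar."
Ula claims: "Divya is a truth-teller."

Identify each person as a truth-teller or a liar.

Consider Zara. Suppose Zara is a liar.
Then whichever role Oren has, Oren's statement has the wrong truth value — contradiction.
So Zara is a truth-teller.
Consider Oren. Suppose Oren is a liar.
Then no assignment of the remaining roles makes every statement match its speaker's type — contradiction.
So Oren is a truth-teller.
With that fixed, Divya's statement is false, so Divya is a liar.
With that fixed, Ula's statement is false, so Ula is a liar.

Zara: truth-teller, Oren: truth-teller, Divya: liar, Ula: liar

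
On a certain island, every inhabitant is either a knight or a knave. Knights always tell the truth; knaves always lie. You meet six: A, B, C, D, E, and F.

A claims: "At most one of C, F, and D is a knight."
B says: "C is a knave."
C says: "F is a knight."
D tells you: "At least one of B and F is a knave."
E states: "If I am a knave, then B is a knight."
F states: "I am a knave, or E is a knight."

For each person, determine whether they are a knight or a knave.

A: knave, B: knave, C: knight, D: knight, E: knight, F: knight

Consider A. Suppose A is a knight.
Then no assignment of the remaining roles makes every statement match its speaker's type — contradiction.
So A is a knave.
Consider B. Suppose B is a knight.
Then no assignment of the remaining roles makes every statement match its speaker's type — contradiction.
So B is a knave.
With that fixed, D's statement is true, so D is a knight.
Consider C. Suppose C is a knave.
Then B's statement comes out true, contradicting B being a knave.
So C is a knight.
Consider E. Suppose E is a knave.
Then whichever role F has, F's statement has the wrong truth value — contradiction.
So E is a knight.
With that fixed, F's statement is true, so F is a knight.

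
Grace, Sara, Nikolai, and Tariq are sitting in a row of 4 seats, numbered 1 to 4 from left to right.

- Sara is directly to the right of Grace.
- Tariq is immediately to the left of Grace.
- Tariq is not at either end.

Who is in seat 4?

Sara

With clue 1, Grace is ruled out for seat 4.
With clues 1–2, Tariq is ruled out for seat 4.
With clues 1–3, Nikolai is ruled out for seat 4.
So seat 4 is Sara.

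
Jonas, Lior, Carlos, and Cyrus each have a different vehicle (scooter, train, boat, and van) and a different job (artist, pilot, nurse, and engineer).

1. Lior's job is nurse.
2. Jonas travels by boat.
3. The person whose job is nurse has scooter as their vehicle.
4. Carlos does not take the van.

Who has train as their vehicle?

With clues 1–2, Jonas is impossible for the one with vehicle train.
With clues 1–3, Lior is impossible for the one with vehicle train.
With clues 1–4, Cyrus is impossible for the one with vehicle train.
That leaves Carlos.

Carlos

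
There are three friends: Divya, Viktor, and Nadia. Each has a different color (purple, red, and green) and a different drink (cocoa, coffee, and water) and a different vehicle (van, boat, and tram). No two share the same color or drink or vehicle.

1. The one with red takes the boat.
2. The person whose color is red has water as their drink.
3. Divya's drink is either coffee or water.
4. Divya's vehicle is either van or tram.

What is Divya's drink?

With clues 1–3, cocoa is impossible for Divya's drink.
With clues 1–4, water is impossible for Divya's drink.
That leaves coffee.

coffee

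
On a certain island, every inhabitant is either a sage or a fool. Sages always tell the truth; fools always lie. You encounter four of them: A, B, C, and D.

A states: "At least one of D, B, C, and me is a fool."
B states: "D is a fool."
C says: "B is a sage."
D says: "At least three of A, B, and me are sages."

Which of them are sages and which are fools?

Consider A. Suppose A is a fool.
Then A's own statement would have to be false, but it can't be — contradiction.
So A is a sage.
Consider B. Suppose B is a fool.
Then no assignment of the remaining roles makes every statement match its speaker's type — contradiction.
So B is a sage.
With that fixed, C's statement is true, so C is a sage.
Consider D. Suppose D is a sage.
Then A's statement comes out false, contradicting A being a sage.
So D is a fool.

A: sage, B: sage, C: sage, D: fool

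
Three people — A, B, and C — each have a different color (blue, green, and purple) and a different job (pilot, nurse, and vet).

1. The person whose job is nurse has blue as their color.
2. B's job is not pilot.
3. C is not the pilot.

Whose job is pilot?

With clues 1–2, B is impossible for the one with job pilot.
With clues 1–3, C is impossible for the one with job pilot.
That leaves A.

A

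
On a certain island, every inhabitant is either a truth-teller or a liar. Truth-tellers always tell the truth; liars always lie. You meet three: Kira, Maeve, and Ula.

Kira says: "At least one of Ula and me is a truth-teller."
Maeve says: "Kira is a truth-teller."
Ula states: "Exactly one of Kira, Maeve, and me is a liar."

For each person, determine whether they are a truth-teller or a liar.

Kira: liar, Maeve: liar, Ula: liar

Consider Kira. Suppose Kira is a truth-teller.
Then no assignment of the remaining roles makes every statement match its speaker's type — contradiction.
So Kira is a liar.
With that fixed, Maeve's statement is false, so Maeve is a liar.
With that fixed, Ula's statement is false, so Ula is a liar.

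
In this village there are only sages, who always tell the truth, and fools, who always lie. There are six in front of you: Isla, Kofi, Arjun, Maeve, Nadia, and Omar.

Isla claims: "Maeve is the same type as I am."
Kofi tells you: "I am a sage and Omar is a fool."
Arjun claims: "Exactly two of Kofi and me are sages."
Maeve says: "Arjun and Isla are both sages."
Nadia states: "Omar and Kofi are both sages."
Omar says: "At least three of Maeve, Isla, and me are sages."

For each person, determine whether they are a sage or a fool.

Consider Isla. Suppose Isla is a fool.
Then no assignment of the remaining roles makes every statement match its speaker's type — contradiction.
So Isla is a sage.
Consider Kofi. Suppose Kofi is a fool.
Then no assignment of the remaining roles makes every statement match its speaker's type — contradiction.
So Kofi is a sage.
Consider Arjun. Suppose Arjun is a fool.
Then no assignment of the remaining roles makes every statement match its speaker's type — contradiction.
So Arjun is a sage.
With that fixed, Maeve's statement is true, so Maeve is a sage.
Consider Nadia. Suppose Nadia is a sage.
Then no assignment of the remaining roles makes every statement match its speaker's type — contradiction.
So Nadia is a fool.
Consider Omar. Suppose Omar is a sage.
Then Kofi's statement comes out false, contradicting Kofi being a sage.
So Omar is a fool.

Isla: sage, Kofi: sage, Arjun: sage, Maeve: sage, Nadia: fool, Omar: fool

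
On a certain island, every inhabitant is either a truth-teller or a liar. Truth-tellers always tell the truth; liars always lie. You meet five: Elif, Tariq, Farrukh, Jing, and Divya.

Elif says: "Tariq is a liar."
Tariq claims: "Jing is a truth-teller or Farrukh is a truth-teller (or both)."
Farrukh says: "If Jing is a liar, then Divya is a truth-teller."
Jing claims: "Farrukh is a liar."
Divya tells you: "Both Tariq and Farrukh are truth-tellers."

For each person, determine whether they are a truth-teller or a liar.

Elif: liar, Tariq: truth-teller, Farrukh: truth-teller, Jing: liar, Divya: truth-teller

Consider Elif. Suppose Elif is a truth-teller.
Then no assignment of the remaining roles makes every statement match its speaker's type — contradiction.
So Elif is a liar.
Consider Tariq. Suppose Tariq is a liar.
Then Elif's statement comes out true, contradicting Elif being a liar.
So Tariq is a truth-teller.
Consider Farrukh. Suppose Farrukh is a liar.
Then no assignment of the remaining roles makes every statement match its speaker's type — contradiction.
So Farrukh is a truth-teller.
With that fixed, Jing's statement is false, so Jing is a liar.
With that fixed, Divya's statement is true, so Divya is a truth-teller.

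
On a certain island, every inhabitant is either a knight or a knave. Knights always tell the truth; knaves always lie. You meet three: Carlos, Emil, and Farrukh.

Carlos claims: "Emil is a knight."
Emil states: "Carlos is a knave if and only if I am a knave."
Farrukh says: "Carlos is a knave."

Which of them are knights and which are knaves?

Carlos: knight, Emil: knight, Farrukh: knave

Consider Carlos. Suppose Carlos is a knave.
Then whichever role Emil has, Emil's statement has the wrong truth value — contradiction.
So Carlos is a knight.
With that fixed, Farrukh's statement is false, so Farrukh is a knave.
Consider Emil. Suppose Emil is a knave.
Then Carlos's statement comes out false, contradicting Carlos being a knight.
So Emil is a knight.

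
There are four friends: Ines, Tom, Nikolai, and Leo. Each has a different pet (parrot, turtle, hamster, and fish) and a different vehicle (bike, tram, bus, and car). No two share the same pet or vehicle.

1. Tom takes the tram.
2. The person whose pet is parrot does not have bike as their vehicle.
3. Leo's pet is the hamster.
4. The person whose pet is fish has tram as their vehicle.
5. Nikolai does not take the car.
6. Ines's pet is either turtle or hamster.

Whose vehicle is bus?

Clue 1 rules out Tom for the one with vehicle bus.
With clues 1–6, Ines and Leo are impossible for the one with vehicle bus.
That leaves Nikolai.

Nikolai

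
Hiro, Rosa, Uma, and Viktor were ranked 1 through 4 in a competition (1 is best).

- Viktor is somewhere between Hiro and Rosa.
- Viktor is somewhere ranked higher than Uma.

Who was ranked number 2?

Viktor

With clues 1–2, Hiro, Rosa, and Uma are ruled out for rank 2.
So rank 2 is Viktor.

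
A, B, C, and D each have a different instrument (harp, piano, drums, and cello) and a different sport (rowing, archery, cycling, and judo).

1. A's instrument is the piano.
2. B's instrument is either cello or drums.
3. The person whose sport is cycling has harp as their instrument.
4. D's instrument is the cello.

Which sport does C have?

cycling

With clues 1–4, archery, judo, and rowing are impossible for C's sport.
That leaves cycling.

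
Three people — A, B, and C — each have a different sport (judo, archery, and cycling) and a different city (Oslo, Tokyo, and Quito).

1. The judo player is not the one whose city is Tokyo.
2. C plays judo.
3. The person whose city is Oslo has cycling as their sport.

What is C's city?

Quito

With clues 1–2, Tokyo is impossible for C's city.
With clues 1–3, Oslo is impossible for C's city.
That leaves Quito.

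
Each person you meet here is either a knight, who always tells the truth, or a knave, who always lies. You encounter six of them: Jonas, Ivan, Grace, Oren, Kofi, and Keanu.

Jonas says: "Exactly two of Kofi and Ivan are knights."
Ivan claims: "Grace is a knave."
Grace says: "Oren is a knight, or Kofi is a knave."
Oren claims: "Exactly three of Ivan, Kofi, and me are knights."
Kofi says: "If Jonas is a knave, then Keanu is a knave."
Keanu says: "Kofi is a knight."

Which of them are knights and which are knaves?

Consider Jonas. Suppose Jonas is a knave.
Then no assignment of the remaining roles makes every statement match its speaker's type — contradiction.
So Jonas is a knight.
With that fixed, Kofi's statement is true, so Kofi is a knight.
With that fixed, Keanu's statement is true, so Keanu is a knight.
Consider Ivan. Suppose Ivan is a knave.
Then Jonas's statement comes out false, contradicting Jonas being a knight.
So Ivan is a knight.
Consider Grace. Suppose Grace is a knight.
Then Ivan's statement comes out false, contradicting Ivan being a knight.
So Grace is a knave.
Consider Oren. Suppose Oren is a knight.
Then Grace's statement comes out true, contradicting Grace being a knave.
So Oren is a knave.

Jonas: knight, Ivan: knight, Grace: knave, Oren: knave, Kofi: knight, Keanu: knight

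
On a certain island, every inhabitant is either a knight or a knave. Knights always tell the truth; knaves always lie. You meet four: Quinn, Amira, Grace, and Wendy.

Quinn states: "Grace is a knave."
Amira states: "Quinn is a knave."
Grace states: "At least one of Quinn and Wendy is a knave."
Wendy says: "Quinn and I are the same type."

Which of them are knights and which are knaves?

Quinn: knight, Amira: knave, Grace: knave, Wendy: knight

Consider Quinn. Suppose Quinn is a knave.
Then whichever role Wendy has, Wendy's statement has the wrong truth value — contradiction.
So Quinn is a knight.
With that fixed, Amira's statement is false, so Amira is a knave.
Consider Grace. Suppose Grace is a knight.
Then Quinn's statement comes out false, contradicting Quinn being a knight.
So Grace is a knave.
Consider Wendy. Suppose Wendy is a knave.
Then Grace's statement comes out true, contradicting Grace being a knave.
So Wendy is a knight.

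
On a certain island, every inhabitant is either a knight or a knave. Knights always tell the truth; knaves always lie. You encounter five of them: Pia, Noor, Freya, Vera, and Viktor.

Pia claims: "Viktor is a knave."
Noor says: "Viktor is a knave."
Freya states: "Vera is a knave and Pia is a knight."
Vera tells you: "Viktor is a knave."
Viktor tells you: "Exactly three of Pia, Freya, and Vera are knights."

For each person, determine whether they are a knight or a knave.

Consider Pia. Suppose Pia is a knave.
Then no assignment of the remaining roles makes every statement match its speaker's type — contradiction.
So Pia is a knight.
Consider Noor. Suppose Noor is a knave.
Then no assignment of the remaining roles makes every statement match its speaker's type — contradiction.
So Noor is a knight.
Consider Freya. Suppose Freya is a knight.
Then no assignment of the remaining roles makes every statement match its speaker's type — contradiction.
So Freya is a knave.
With that fixed, Viktor's statement is false, so Viktor is a knave.
With that fixed, Vera's statement is true, so Vera is a knight.

Pia: knight, Noor: knight, Freya: knave, Vera: knight, Viktor: knave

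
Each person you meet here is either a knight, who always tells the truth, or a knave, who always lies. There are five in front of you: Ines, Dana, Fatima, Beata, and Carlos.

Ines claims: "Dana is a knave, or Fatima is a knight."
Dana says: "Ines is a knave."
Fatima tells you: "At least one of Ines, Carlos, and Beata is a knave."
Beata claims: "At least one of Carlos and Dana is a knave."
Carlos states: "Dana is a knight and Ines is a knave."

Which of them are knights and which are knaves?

Consider Ines. Suppose Ines is a knave.
Then no assignment of the remaining roles makes every statement match its speaker's type — contradiction.
So Ines is a knight.
With that fixed, Dana's statement is false, so Dana is a knave.
With that fixed, Beata's statement is true, so Beata is a knight.
With that fixed, Carlos's statement is false, so Carlos is a knave.
With that fixed, Fatima's statement is true, so Fatima is a knight.

Ines: knight, Dana: knave, Fatima: knight, Beata: knight, Carlos: knave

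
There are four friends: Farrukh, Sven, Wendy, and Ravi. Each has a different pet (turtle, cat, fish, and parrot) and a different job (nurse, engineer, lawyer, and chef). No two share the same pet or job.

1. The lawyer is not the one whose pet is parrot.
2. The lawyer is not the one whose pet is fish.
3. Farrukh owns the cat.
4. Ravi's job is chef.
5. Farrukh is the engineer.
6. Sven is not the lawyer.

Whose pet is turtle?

Wendy

With clues 1–3, Farrukh is impossible for the one with pet turtle.
With clues 1–5, Ravi is impossible for the one with pet turtle.
With clues 1–6, Sven is impossible for the one with pet turtle.
That leaves Wendy.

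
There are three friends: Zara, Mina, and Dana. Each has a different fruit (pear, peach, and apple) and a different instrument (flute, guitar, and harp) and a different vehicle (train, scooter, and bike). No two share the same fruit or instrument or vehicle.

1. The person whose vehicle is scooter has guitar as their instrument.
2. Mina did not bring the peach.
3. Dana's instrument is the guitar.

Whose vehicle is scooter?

Dana

With clues 1–3, Mina and Zara are impossible for the one with vehicle scooter.
That leaves Dana.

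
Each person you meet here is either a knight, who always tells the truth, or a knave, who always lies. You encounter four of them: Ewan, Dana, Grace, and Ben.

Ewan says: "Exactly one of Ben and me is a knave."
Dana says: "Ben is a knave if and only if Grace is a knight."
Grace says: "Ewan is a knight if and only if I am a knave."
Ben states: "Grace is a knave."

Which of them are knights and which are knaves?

Consider Ewan. Suppose Ewan is a knight.
Then whichever role Grace has, Grace's statement has the wrong truth value — contradiction.
So Ewan is a knave.
Consider Dana. Suppose Dana is a knave.
Then no assignment of the remaining roles makes every statement match its speaker's type — contradiction.
So Dana is a knight.
Consider Grace. Suppose Grace is a knave.
Then no assignment of the remaining roles makes every statement match its speaker's type — contradiction.
So Grace is a knight.
With that fixed, Ben's statement is false, so Ben is a knave.

Ewan: knave, Dana: knight, Grace: knight, Ben: knave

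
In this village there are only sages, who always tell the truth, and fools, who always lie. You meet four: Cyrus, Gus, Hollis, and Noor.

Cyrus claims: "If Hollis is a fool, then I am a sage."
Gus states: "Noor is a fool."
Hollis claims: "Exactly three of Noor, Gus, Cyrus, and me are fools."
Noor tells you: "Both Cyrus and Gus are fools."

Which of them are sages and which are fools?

Consider Cyrus. Suppose Cyrus is a fool.
Then no assignment of the remaining roles makes every statement match its speaker's type — contradiction.
So Cyrus is a sage.
With that fixed, Noor's statement is false, so Noor is a fool.
With that fixed, Gus's statement is true, so Gus is a sage.
With that fixed, Hollis's statement is false, so Hollis is a fool.

Cyrus: sage, Gus: sage, Hollis: fool, Noor: fool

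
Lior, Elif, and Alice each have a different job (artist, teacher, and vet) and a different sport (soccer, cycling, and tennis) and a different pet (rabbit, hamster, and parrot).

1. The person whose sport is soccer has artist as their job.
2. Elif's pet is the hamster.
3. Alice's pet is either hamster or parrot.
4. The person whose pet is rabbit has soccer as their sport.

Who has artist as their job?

Lior

With clues 1–4, Alice and Elif are impossible for the one with job artist.
That leaves Lior.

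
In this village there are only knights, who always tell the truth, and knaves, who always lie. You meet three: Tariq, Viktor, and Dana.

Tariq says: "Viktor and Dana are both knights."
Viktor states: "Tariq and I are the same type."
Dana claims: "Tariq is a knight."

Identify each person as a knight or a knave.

Tariq: knight, Viktor: knight, Dana: knight

Consider Tariq. Suppose Tariq is a knave.
Then whichever role Viktor has, Viktor's statement has the wrong truth value — contradiction.
So Tariq is a knight.
With that fixed, Dana's statement is true, so Dana is a knight.
Consider Viktor. Suppose Viktor is a knave.
Then Tariq's statement comes out false, contradicting Tariq being a knight.
So Viktor is a knight.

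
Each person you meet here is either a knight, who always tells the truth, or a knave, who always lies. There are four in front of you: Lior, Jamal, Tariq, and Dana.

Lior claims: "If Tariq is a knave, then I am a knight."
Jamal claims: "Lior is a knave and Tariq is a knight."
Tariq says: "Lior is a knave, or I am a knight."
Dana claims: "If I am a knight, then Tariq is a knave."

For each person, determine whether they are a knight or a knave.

Consider Lior. Suppose Lior is a knave.
Then no assignment of the remaining roles makes every statement match its speaker's type — contradiction.
So Lior is a knight.
With that fixed, Jamal's statement is false, so Jamal is a knave.
Consider Tariq. Suppose Tariq is a knight.
Then whichever role Dana has, Dana's statement has the wrong truth value — contradiction.
So Tariq is a knave.
With that fixed, Dana's statement is true, so Dana is a knight.

Lior: knight, Jamal: knave, Tariq: knave, Dana: knight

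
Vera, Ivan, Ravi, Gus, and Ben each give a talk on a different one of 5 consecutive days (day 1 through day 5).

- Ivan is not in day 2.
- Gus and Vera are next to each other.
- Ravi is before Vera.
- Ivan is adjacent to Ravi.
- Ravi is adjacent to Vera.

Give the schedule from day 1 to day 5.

From clue 1: Ivan is in {1,3,4,5}.
From clues 1–3: Ravi is in {1,2,3}.
From clues 1–4: Ravi → day 2.
From clues 1–5: Ivan → day 1, Vera → day 3, Gus → day 4, Ben → day 5.

Ivan, Ravi, Vera, Gus, Ben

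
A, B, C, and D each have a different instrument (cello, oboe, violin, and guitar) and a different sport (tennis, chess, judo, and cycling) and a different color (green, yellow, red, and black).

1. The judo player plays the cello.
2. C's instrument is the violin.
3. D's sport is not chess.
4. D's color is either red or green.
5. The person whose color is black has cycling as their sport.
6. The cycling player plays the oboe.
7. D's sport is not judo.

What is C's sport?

With clues 1–2, judo is impossible for C's sport.
With clues 1–6, cycling is impossible for C's sport.
With clues 1–7, tennis is impossible for C's sport.
That leaves chess.

chess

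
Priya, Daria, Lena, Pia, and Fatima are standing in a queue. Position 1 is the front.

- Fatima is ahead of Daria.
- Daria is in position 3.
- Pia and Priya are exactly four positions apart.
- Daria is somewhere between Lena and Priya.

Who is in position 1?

With clue 1, Daria is ruled out for position 1.
With clues 1–3, Fatima and Lena are ruled out for position 1.
With clues 1–4, Pia is ruled out for position 1.
So position 1 is Priya.

Priya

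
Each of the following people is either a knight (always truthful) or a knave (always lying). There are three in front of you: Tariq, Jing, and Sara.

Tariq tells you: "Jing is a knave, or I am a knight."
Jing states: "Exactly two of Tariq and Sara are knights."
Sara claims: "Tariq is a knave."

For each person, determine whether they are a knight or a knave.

Consider Tariq. Suppose Tariq is a knave.
Then no assignment of the remaining roles makes every statement match its speaker's type — contradiction.
So Tariq is a knight.
With that fixed, Sara's statement is false, so Sara is a knave.
With that fixed, Jing's statement is false, so Jing is a knave.

Tariq: knight, Jing: knave, Sara: knave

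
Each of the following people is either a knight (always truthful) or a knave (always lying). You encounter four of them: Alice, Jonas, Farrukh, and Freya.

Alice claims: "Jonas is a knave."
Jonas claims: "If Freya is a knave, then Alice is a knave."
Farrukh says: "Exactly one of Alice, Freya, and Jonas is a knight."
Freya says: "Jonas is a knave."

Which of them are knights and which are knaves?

Consider Alice. Suppose Alice is a knight.
Then no assignment of the remaining roles makes every statement match its speaker's type — contradiction.
So Alice is a knave.
With that fixed, Jonas's statement is true, so Jonas is a knight.
With that fixed, Freya's statement is false, so Freya is a knave.
With that fixed, Farrukh's statement is true, so Farrukh is a knight.

Alice: knave, Jonas: knight, Farrukh: knight, Freya: knave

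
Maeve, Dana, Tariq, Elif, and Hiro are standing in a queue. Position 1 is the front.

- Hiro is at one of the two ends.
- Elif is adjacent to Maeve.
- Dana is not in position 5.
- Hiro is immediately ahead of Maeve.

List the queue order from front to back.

Hiro, Maeve, Elif, Dana, Tariq

From clue 1: Hiro is in {1,5}.
From clues 1–4: Hiro → position 1, Maeve → position 2, Elif → position 3, Dana → position 4, Tariq → position 5.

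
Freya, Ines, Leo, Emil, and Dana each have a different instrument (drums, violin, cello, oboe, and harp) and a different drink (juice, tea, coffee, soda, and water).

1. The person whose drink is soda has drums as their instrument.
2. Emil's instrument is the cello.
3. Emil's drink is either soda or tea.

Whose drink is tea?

Emil

With clues 1–3, Dana, Freya, Ines, and Leo are impossible for the one with drink tea.
That leaves Emil.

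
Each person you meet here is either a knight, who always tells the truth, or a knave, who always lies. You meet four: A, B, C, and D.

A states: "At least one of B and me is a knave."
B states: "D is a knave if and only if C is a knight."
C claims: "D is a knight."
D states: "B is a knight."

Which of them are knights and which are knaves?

Consider A. Suppose A is a knave.
Then A's own statement would have to be false, but it can't be — contradiction.
So A is a knight.
Consider B. Suppose B is a knight.
Then A's statement comes out false, contradicting A being a knight.
So B is a knave.
With that fixed, D's statement is false, so D is a knave.
With that fixed, C's statement is false, so C is a knave.

A: knight, B: knave, C: knave, D: knave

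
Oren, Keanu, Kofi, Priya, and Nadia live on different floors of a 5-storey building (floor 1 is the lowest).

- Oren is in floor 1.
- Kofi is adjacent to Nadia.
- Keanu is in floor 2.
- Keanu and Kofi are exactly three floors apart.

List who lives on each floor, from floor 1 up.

From clue 1: Oren → floor 1.
From clues 1–2: Keanu is in {2,3,4,5}.
From clues 1–3: Keanu → floor 2.
From clues 1–4: Priya → floor 3, Nadia → floor 4, Kofi → floor 5.

Oren, Keanu, Priya, Nadia, Kofi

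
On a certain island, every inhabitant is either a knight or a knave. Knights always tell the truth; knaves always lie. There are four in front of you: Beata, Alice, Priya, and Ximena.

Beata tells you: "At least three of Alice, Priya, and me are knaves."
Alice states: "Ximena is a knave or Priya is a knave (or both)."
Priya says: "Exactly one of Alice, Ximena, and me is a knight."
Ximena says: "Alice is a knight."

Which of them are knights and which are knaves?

Beata: knave, Alice: knight, Priya: knave, Ximena: knight

Consider Beata. Suppose Beata is a knight.
Then Beata's own statement would have to be true, but it can't be — contradiction.
So Beata is a knave.
Consider Alice. Suppose Alice is a knave.
Then no assignment of the remaining roles makes every statement match its speaker's type — contradiction.
So Alice is a knight.
With that fixed, Ximena's statement is true, so Ximena is a knight.
With that fixed, Priya's statement is false, so Priya is a knave.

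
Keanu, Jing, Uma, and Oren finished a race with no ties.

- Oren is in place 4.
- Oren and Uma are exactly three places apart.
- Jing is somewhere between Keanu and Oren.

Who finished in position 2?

Keanu

With clue 1, Oren is ruled out for place 2.
With clues 1–2, Uma is ruled out for place 2.
With clues 1–3, Jing is ruled out for place 2.
So place 2 is Keanu.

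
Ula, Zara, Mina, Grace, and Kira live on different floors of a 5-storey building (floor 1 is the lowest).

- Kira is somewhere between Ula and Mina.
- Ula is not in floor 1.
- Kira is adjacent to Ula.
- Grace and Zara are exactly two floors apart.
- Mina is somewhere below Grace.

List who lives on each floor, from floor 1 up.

From clue 1: Kira is in {2,3,4}.
From clues 1–4: Mina → floor 2, Kira → floor 4, Ula → floor 5.
From clues 1–5: Zara → floor 1, Grace → floor 3.

Zara, Mina, Grace, Kira, Ula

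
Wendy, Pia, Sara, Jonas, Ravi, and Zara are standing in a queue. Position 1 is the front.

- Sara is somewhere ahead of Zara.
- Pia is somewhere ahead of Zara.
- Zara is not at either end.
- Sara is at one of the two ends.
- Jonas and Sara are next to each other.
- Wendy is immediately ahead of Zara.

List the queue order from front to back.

Sara, Jonas, Pia, Wendy, Zara, Ravi

From clue 1: Sara is in {1,2,3,4,5}.
From clues 1–2: Zara is in {3,4,5,6}.
From clues 1–3: Zara is in {3,4,5}.
From clues 1–4: Sara → position 1.
From clues 1–5: Jonas → position 2.
From clues 1–6: Pia → position 3, Wendy → position 4, Zara → position 5, Ravi → position 6.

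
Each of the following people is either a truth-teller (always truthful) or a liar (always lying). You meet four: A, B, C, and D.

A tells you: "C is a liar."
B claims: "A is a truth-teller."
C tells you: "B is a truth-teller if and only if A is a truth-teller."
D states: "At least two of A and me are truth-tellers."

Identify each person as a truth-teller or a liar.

Consider A. Suppose A is a truth-teller.
Then no assignment of the remaining roles makes every statement match its speaker's type — contradiction.
So A is a liar.
With that fixed, B's statement is false, so B is a liar.
With that fixed, C's statement is true, so C is a truth-teller.
With that fixed, D's statement is false, so D is a liar.

A: liar, B: liar, C: truth-teller, D: liar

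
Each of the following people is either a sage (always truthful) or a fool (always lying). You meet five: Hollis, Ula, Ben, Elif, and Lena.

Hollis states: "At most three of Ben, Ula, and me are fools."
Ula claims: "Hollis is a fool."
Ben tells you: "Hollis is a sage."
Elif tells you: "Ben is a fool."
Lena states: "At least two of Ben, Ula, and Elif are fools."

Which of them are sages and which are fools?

Regardless of anyone's role, Hollis's statement is true, so Hollis is a sage.
With that fixed, Ula's statement is false, so Ula is a fool.
With that fixed, Ben's statement is true, so Ben is a sage.
With that fixed, Elif's statement is false, so Elif is a fool.
With that fixed, Lena's statement is true, so Lena is a sage.

Hollis: sage, Ula: fool, Ben: sage, Elif: fool, Lena: sage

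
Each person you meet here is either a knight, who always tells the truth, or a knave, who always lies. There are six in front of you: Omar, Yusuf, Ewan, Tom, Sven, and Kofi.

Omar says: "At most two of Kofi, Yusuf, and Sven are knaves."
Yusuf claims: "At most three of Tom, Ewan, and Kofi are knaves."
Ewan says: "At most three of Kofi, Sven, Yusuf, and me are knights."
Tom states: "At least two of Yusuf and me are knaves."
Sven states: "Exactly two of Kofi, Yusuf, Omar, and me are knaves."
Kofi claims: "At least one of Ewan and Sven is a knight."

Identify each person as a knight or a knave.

Regardless of anyone's role, Yusuf's statement is true, so Yusuf is a knight.
With that fixed, Tom's statement is false, so Tom is a knave.
With that fixed, Omar's statement is true, so Omar is a knight.
Consider Ewan. Suppose Ewan is a knave.
Then Ewan's own statement would have to be false, but it can't be — contradiction.
So Ewan is a knight.
With that fixed, Kofi's statement is true, so Kofi is a knight.
With that fixed, Sven's statement is false, so Sven is a knave.

Omar: knight, Yusuf: knight, Ewan: knight, Tom: knave, Sven: knave, Kofi: knight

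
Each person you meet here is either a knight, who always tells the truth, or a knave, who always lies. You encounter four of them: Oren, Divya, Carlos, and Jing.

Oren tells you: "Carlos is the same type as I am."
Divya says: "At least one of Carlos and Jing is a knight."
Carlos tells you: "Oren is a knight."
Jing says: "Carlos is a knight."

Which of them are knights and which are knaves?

Oren: knight, Divya: knight, Carlos: knight, Jing: knight

Consider Oren. Suppose Oren is a knave.
Then no assignment of the remaining roles makes every statement match its speaker's type — contradiction.
So Oren is a knight.
With that fixed, Carlos's statement is true, so Carlos is a knight.
With that fixed, Jing's statement is true, so Jing is a knight.
With that fixed, Divya's statement is true, so Divya is a knight.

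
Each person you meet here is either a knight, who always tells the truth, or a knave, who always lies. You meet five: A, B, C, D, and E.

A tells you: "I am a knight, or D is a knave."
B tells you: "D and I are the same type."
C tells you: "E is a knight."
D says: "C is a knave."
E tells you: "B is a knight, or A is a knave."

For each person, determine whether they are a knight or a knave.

Consider A. Suppose A is a knave.
Then no assignment of the remaining roles makes every statement match its speaker's type — contradiction.
So A is a knight.
Consider B. Suppose B is a knight.
Then no assignment of the remaining roles makes every statement match its speaker's type — contradiction.
So B is a knave.
With that fixed, E's statement is false, so E is a knave.
With that fixed, C's statement is false, so C is a knave.
With that fixed, D's statement is true, so D is a knight.

A: knight, B: knave, C: knave, D: knight, E: knave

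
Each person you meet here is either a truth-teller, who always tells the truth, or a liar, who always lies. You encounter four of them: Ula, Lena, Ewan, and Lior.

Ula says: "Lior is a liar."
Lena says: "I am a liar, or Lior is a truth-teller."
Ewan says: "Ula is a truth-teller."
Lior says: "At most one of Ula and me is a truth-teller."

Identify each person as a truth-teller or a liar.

Ula: liar, Lena: truth-teller, Ewan: liar, Lior: truth-teller

Consider Ula. Suppose Ula is a truth-teller.
Then whichever role Lior has, Lior's statement has the wrong truth value — contradiction.
So Ula is a liar.
With that fixed, Ewan's statement is false, so Ewan is a liar.
With that fixed, Lior's statement is true, so Lior is a truth-teller.
With that fixed, Lena's statement is true, so Lena is a truth-teller.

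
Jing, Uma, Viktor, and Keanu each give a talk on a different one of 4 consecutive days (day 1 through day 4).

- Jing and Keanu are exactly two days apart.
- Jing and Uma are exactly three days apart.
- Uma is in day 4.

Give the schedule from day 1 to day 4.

From clues 1–2: Jing is in {1,4}.
From clues 1–3: Jing → day 1, Viktor → day 2, Keanu → day 3, Uma → day 4.

Jing, Viktor, Keanu, Uma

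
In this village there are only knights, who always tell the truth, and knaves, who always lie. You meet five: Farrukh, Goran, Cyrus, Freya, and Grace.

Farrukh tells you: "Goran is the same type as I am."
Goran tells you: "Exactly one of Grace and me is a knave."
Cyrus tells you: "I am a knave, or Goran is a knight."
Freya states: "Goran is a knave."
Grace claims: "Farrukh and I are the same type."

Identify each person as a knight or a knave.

Consider Farrukh. Suppose Farrukh is a knave.
Then whichever role Grace has, Grace's statement has the wrong truth value — contradiction.
So Farrukh is a knight.
Consider Goran. Suppose Goran is a knave.
Then Farrukh's statement comes out false, contradicting Farrukh being a knight.
So Goran is a knight.
With that fixed, Cyrus's statement is true, so Cyrus is a knight.
With that fixed, Freya's statement is false, so Freya is a knave.
Consider Grace. Suppose Grace is a knight.
Then Goran's statement comes out false, contradicting Goran being a knight.
So Grace is a knave.

Farrukh: knight, Goran: knight, Cyrus: knight, Freya: knave, Grace: knave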